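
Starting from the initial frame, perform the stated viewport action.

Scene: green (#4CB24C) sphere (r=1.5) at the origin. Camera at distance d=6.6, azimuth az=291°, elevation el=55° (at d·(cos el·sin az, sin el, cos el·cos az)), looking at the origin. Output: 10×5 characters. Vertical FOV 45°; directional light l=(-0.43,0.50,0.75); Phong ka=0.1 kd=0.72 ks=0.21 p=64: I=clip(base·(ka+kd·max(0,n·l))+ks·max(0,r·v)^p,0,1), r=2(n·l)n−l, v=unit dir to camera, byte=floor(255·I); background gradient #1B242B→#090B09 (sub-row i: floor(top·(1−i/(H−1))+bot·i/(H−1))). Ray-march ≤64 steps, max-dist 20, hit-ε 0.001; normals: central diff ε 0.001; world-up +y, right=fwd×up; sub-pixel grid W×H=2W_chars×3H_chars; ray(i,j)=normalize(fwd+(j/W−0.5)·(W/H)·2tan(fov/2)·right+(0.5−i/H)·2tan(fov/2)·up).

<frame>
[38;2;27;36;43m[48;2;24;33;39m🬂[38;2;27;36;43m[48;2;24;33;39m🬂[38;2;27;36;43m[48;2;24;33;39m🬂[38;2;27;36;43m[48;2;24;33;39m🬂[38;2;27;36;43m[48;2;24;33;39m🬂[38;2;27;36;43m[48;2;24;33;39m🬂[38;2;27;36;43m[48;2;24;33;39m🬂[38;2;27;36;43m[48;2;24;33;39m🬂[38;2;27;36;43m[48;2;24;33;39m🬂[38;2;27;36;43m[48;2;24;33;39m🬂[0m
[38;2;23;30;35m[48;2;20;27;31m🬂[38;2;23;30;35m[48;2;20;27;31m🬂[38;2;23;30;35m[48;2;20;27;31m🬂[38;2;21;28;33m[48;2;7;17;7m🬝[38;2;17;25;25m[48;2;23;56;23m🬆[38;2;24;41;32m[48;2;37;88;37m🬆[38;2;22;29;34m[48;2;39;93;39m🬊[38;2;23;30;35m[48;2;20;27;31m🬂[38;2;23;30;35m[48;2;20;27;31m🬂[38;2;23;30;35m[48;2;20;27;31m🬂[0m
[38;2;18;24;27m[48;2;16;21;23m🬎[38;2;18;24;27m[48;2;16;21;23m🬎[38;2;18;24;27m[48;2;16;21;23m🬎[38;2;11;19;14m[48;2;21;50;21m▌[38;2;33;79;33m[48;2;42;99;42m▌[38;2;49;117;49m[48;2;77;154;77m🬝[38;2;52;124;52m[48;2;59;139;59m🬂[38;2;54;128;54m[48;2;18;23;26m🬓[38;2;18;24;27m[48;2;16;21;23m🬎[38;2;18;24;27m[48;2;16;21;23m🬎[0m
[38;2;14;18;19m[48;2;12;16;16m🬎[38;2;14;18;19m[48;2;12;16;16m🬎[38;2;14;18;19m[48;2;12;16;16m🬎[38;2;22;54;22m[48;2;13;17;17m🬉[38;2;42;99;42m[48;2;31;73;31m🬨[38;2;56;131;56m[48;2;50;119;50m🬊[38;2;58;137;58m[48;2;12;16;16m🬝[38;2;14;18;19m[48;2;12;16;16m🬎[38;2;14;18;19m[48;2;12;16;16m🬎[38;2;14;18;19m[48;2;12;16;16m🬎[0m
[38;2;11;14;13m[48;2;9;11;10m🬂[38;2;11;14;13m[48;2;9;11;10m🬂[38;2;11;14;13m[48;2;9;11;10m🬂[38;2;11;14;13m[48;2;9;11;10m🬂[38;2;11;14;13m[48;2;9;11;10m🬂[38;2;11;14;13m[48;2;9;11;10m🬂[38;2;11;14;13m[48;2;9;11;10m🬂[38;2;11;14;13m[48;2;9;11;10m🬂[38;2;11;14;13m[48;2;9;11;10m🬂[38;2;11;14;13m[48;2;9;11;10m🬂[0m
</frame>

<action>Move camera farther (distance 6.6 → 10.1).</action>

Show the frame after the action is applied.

<frame>
[38;2;27;36;43m[48;2;24;33;39m🬂[38;2;27;36;43m[48;2;24;33;39m🬂[38;2;27;36;43m[48;2;24;33;39m🬂[38;2;27;36;43m[48;2;24;33;39m🬂[38;2;27;36;43m[48;2;24;33;39m🬂[38;2;27;36;43m[48;2;24;33;39m🬂[38;2;27;36;43m[48;2;24;33;39m🬂[38;2;27;36;43m[48;2;24;33;39m🬂[38;2;27;36;43m[48;2;24;33;39m🬂[38;2;27;36;43m[48;2;24;33;39m🬂[0m
[38;2;23;30;35m[48;2;20;27;31m🬂[38;2;23;30;35m[48;2;20;27;31m🬂[38;2;23;30;35m[48;2;20;27;31m🬂[38;2;23;30;35m[48;2;20;27;31m🬂[38;2;21;28;33m[48;2;7;17;7m🬝[38;2;22;29;34m[48;2;17;41;17m🬎[38;2;23;30;35m[48;2;20;27;31m🬂[38;2;23;30;35m[48;2;20;27;31m🬂[38;2;23;30;35m[48;2;20;27;31m🬂[38;2;23;30;35m[48;2;20;27;31m🬂[0m
[38;2;18;24;27m[48;2;16;21;23m🬎[38;2;18;24;27m[48;2;16;21;23m🬎[38;2;18;24;27m[48;2;16;21;23m🬎[38;2;18;24;27m[48;2;16;21;23m🬎[38;2;15;36;15m[48;2;33;80;33m▌[38;2;47;112;47m[48;2;85;166;85m🬝[38;2;53;125;53m[48;2;17;23;25m▌[38;2;18;24;27m[48;2;16;21;23m🬎[38;2;18;24;27m[48;2;16;21;23m🬎[38;2;18;24;27m[48;2;16;21;23m🬎[0m
[38;2;14;18;19m[48;2;12;16;16m🬎[38;2;14;18;19m[48;2;12;16;16m🬎[38;2;14;18;19m[48;2;12;16;16m🬎[38;2;14;18;19m[48;2;12;16;16m🬎[38;2;39;93;39m[48;2;15;28;17m🬁[38;2;49;115;49m[48;2;12;16;16m🬎[38;2;57;135;57m[48;2;13;17;17m🬀[38;2;14;18;19m[48;2;12;16;16m🬎[38;2;14;18;19m[48;2;12;16;16m🬎[38;2;14;18;19m[48;2;12;16;16m🬎[0m
[38;2;11;14;13m[48;2;9;11;10m🬂[38;2;11;14;13m[48;2;9;11;10m🬂[38;2;11;14;13m[48;2;9;11;10m🬂[38;2;11;14;13m[48;2;9;11;10m🬂[38;2;11;14;13m[48;2;9;11;10m🬂[38;2;11;14;13m[48;2;9;11;10m🬂[38;2;11;14;13m[48;2;9;11;10m🬂[38;2;11;14;13m[48;2;9;11;10m🬂[38;2;11;14;13m[48;2;9;11;10m🬂[38;2;11;14;13m[48;2;9;11;10m🬂[0m
</frame>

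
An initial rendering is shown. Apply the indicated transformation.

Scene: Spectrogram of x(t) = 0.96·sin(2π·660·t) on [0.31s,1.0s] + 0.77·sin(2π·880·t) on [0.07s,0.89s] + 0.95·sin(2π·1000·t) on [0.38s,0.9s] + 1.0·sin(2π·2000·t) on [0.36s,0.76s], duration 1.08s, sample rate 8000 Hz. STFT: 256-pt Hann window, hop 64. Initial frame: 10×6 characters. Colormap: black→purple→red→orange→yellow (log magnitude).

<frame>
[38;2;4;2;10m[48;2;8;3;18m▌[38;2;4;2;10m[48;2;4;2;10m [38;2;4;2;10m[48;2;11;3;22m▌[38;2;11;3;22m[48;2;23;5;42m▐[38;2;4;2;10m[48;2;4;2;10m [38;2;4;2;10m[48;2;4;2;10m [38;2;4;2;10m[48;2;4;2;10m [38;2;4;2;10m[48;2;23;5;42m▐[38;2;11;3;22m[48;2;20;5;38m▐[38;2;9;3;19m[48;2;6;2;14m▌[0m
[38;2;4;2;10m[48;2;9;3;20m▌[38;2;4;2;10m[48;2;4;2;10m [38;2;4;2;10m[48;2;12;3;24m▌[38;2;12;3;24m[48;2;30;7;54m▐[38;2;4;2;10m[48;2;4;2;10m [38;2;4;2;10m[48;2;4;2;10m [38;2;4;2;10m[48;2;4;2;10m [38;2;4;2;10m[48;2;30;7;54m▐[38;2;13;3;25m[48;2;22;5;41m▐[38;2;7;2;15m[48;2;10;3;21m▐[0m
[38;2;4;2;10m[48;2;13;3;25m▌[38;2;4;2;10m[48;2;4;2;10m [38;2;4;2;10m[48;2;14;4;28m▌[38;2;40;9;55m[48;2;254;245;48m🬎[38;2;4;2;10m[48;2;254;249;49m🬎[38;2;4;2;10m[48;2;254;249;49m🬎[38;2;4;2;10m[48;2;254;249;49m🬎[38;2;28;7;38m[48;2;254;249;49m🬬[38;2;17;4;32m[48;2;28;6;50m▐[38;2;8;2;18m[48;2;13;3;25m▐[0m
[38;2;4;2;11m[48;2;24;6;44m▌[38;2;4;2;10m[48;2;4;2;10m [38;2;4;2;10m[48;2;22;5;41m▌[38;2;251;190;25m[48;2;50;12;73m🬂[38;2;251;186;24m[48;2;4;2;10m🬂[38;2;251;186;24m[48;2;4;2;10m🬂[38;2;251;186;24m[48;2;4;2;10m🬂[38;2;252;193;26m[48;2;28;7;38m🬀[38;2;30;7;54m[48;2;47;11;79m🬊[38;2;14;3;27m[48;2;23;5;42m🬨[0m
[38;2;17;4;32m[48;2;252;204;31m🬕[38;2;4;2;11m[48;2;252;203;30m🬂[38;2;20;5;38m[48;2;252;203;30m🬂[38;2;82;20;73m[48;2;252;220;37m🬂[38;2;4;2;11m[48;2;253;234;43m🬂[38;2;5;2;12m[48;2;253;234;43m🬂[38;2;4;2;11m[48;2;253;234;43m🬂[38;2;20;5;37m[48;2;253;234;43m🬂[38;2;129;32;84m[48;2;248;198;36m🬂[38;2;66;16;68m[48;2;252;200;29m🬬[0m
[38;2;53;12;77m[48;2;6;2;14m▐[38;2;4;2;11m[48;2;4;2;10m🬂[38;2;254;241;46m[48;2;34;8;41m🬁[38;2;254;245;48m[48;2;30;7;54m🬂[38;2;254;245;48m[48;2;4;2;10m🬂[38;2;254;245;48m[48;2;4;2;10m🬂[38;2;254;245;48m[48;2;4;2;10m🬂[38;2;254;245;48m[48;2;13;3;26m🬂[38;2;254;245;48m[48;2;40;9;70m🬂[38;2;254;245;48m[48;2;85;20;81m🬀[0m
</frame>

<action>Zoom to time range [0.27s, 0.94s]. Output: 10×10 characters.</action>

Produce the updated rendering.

<frame>
[38;2;7;2;16m[48;2;11;3;22m▌[38;2;12;3;23m[48;2;22;5;40m▐[38;2;4;2;10m[48;2;4;2;10m [38;2;4;2;10m[48;2;4;2;10m [38;2;4;2;10m[48;2;4;2;10m [38;2;4;2;10m[48;2;4;2;10m [38;2;4;2;10m[48;2;4;2;10m [38;2;10;3;20m[48;2;22;5;40m▌[38;2;4;2;10m[48;2;4;2;10m [38;2;6;2;14m[48;2;21;5;38m▌[0m
[38;2;8;2;16m[48;2;11;3;23m▌[38;2;12;3;23m[48;2;24;6;43m▐[38;2;4;2;10m[48;2;4;2;10m [38;2;4;2;10m[48;2;4;2;10m [38;2;4;2;10m[48;2;4;2;10m [38;2;4;2;10m[48;2;4;2;10m [38;2;4;2;10m[48;2;4;2;10m [38;2;10;3;21m[48;2;24;6;43m▌[38;2;4;2;10m[48;2;4;2;10m [38;2;6;2;14m[48;2;21;5;40m▌[0m
[38;2;8;2;17m[48;2;12;3;24m▌[38;2;13;3;26m[48;2;28;6;51m▐[38;2;4;2;10m[48;2;4;2;10m [38;2;4;2;10m[48;2;4;2;10m [38;2;4;2;10m[48;2;4;2;10m [38;2;4;2;10m[48;2;4;2;10m [38;2;4;2;10m[48;2;4;2;10m [38;2;13;3;25m[48;2;28;6;51m▌[38;2;4;2;10m[48;2;4;2;10m [38;2;6;2;14m[48;2;23;6;42m▌[0m
[38;2;8;3;18m[48;2;13;3;26m▌[38;2;15;4;29m[48;2;39;9;69m▐[38;2;4;2;10m[48;2;4;2;10m [38;2;4;2;10m[48;2;4;2;10m [38;2;4;2;10m[48;2;4;2;10m [38;2;4;2;10m[48;2;4;2;10m [38;2;4;2;10m[48;2;4;2;10m [38;2;17;4;33m[48;2;39;9;69m▌[38;2;4;2;10m[48;2;4;2;10m [38;2;6;2;14m[48;2;25;6;46m▌[0m
[38;2;10;3;20m[48;2;15;4;29m▌[38;2;59;14;59m[48;2;254;241;46m🬎[38;2;4;2;10m[48;2;254;249;49m🬎[38;2;4;2;10m[48;2;254;249;49m🬎[38;2;4;2;10m[48;2;254;249;49m🬎[38;2;4;2;10m[48;2;254;249;49m🬎[38;2;4;2;10m[48;2;254;249;49m🬎[38;2;68;16;74m[48;2;253;228;40m🬎[38;2;4;2;10m[48;2;4;2;10m [38;2;7;2;15m[48;2;30;7;53m▌[0m
[38;2;12;3;24m[48;2;19;4;36m▌[38;2;251;190;25m[48;2;64;15;68m🬂[38;2;251;186;24m[48;2;4;2;10m🬂[38;2;251;186;24m[48;2;4;2;10m🬂[38;2;251;186;24m[48;2;4;2;10m🬂[38;2;251;186;24m[48;2;4;2;10m🬂[38;2;251;186;24m[48;2;4;2;10m🬂[38;2;251;186;24m[48;2;68;16;74m🬂[38;2;4;2;10m[48;2;4;2;10m [38;2;8;2;17m[48;2;37;8;65m▌[0m
[38;2;17;4;32m[48;2;28;7;50m▌[38;2;40;9;70m[48;2;82;20;87m🬝[38;2;4;2;10m[48;2;4;2;10m [38;2;4;2;10m[48;2;4;2;10m [38;2;4;2;10m[48;2;4;2;11m🬎[38;2;4;2;10m[48;2;4;2;10m [38;2;4;2;10m[48;2;4;2;10m [38;2;39;9;69m[48;2;17;4;33m▐[38;2;4;2;10m[48;2;4;2;10m [38;2;11;3;22m[48;2;62;14;85m▌[0m
[38;2;59;14;72m[48;2;253;224;39m🬎[38;2;92;22;75m[48;2;253;233;42m🬆[38;2;4;2;11m[48;2;253;234;43m🬂[38;2;5;2;13m[48;2;253;234;43m🬂[38;2;6;2;14m[48;2;253;234;43m🬂[38;2;5;2;12m[48;2;253;234;43m🬂[38;2;5;2;12m[48;2;253;234;43m🬂[38;2;22;5;41m[48;2;253;234;43m🬂[38;2;5;2;12m[48;2;253;234;43m🬂[38;2;109;28;57m[48;2;253;226;39m🬂[0m
[38;2;253;222;38m[48;2;150;38;83m🬉[38;2;253;221;38m[48;2;35;8;62m🬎[38;2;253;221;38m[48;2;8;2;17m🬎[38;2;253;221;38m[48;2;8;2;17m🬎[38;2;253;221;38m[48;2;8;2;17m🬎[38;2;253;221;38m[48;2;8;2;17m🬎[38;2;253;221;38m[48;2;8;2;17m🬎[38;2;253;221;38m[48;2;19;5;36m🬎[38;2;253;221;38m[48;2;8;2;17m🬎[38;2;253;222;38m[48;2;28;6;51m🬎[0m
[38;2;74;17;88m[48;2;40;9;71m🬉[38;2;39;9;69m[48;2;22;5;40m▐[38;2;4;2;10m[48;2;4;2;10m [38;2;4;2;10m[48;2;4;2;10m [38;2;4;2;10m[48;2;4;2;10m [38;2;4;2;10m[48;2;4;2;10m [38;2;4;2;10m[48;2;4;2;10m [38;2;22;5;40m[48;2;10;3;20m▐[38;2;4;2;10m[48;2;4;2;10m [38;2;40;9;71m[48;2;6;2;13m▐[0m
</frame>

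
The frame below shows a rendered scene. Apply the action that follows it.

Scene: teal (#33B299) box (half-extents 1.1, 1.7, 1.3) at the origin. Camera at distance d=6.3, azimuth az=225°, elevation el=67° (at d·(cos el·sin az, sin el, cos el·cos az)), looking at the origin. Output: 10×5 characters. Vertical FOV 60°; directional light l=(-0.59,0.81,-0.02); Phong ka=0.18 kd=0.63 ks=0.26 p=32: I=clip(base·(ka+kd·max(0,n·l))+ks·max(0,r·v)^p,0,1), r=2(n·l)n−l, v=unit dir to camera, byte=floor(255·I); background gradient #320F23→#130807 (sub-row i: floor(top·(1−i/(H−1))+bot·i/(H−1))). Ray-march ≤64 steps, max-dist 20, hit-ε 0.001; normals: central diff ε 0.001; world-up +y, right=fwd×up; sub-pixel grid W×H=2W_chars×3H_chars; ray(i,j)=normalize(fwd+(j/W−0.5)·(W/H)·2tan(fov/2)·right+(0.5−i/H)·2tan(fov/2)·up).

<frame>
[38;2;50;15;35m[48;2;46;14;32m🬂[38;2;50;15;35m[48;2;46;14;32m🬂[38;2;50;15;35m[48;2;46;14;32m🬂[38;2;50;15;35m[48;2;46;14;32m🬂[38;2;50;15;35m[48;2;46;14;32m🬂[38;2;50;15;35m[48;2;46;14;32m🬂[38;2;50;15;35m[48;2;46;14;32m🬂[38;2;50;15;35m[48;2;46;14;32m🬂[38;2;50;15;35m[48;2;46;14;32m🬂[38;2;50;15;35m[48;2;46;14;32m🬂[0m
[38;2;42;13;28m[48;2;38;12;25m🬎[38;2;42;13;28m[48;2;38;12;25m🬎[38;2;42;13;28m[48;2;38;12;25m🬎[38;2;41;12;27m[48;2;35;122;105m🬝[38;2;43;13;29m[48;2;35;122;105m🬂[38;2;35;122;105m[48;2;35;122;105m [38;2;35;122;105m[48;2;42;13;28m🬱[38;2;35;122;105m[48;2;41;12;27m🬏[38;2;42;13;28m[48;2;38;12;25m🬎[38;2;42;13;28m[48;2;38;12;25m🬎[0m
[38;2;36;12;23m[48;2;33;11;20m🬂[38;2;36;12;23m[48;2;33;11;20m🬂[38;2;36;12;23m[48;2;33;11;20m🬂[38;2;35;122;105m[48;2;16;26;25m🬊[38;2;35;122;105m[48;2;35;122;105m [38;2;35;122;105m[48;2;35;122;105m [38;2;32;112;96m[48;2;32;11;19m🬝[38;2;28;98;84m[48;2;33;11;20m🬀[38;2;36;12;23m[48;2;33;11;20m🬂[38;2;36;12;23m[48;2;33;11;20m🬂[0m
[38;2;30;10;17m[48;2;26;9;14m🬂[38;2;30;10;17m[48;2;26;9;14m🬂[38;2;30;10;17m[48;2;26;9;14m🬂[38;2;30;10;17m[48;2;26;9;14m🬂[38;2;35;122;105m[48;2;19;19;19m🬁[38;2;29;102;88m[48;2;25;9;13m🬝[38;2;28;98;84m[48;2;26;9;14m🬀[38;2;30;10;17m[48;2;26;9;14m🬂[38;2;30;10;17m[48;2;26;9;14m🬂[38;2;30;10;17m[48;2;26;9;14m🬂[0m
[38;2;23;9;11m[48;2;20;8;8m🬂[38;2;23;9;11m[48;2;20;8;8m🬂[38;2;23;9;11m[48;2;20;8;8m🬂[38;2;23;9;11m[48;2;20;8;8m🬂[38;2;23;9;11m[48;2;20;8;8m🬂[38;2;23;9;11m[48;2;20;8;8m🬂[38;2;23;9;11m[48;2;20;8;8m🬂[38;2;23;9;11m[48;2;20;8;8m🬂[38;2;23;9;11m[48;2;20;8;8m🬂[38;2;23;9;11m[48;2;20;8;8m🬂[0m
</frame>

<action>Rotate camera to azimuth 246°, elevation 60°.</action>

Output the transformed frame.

<frame>
[38;2;50;15;35m[48;2;46;14;32m🬂[38;2;50;15;35m[48;2;46;14;32m🬂[38;2;50;15;35m[48;2;46;14;32m🬂[38;2;50;15;35m[48;2;46;14;32m🬂[38;2;50;15;35m[48;2;46;14;32m🬂[38;2;50;15;35m[48;2;46;14;32m🬂[38;2;50;15;35m[48;2;46;14;32m🬂[38;2;50;15;35m[48;2;46;14;32m🬂[38;2;50;15;35m[48;2;46;14;32m🬂[38;2;50;15;35m[48;2;46;14;32m🬂[0m
[38;2;42;13;28m[48;2;38;12;25m🬎[38;2;42;13;28m[48;2;38;12;25m🬎[38;2;42;13;28m[48;2;38;12;25m🬎[38;2;35;122;105m[48;2;41;12;27m🬦[38;2;43;13;29m[48;2;35;122;105m🬂[38;2;35;122;105m[48;2;35;122;105m [38;2;35;122;105m[48;2;42;13;28m🬲[38;2;42;13;28m[48;2;38;12;25m🬎[38;2;42;13;28m[48;2;38;12;25m🬎[38;2;42;13;28m[48;2;38;12;25m🬎[0m
[38;2;36;12;23m[48;2;33;11;20m🬂[38;2;36;12;23m[48;2;33;11;20m🬂[38;2;36;12;23m[48;2;33;11;20m🬂[38;2;35;122;105m[48;2;33;11;20m🬉[38;2;35;122;105m[48;2;35;122;105m [38;2;35;122;105m[48;2;28;98;84m🬝[38;2;35;122;105m[48;2;28;98;84m🬆[38;2;31;110;94m[48;2;33;11;20m🬄[38;2;36;12;23m[48;2;33;11;20m🬂[38;2;36;12;23m[48;2;33;11;20m🬂[0m
[38;2;30;10;17m[48;2;26;9;14m🬂[38;2;30;10;17m[48;2;26;9;14m🬂[38;2;30;10;17m[48;2;26;9;14m🬂[38;2;30;10;17m[48;2;26;9;14m🬂[38;2;28;98;84m[48;2;26;9;14m🬨[38;2;28;98;84m[48;2;25;9;13m🬎[38;2;28;98;84m[48;2;25;9;13m🬆[38;2;30;10;17m[48;2;26;9;14m🬂[38;2;30;10;17m[48;2;26;9;14m🬂[38;2;30;10;17m[48;2;26;9;14m🬂[0m
[38;2;23;9;11m[48;2;20;8;8m🬂[38;2;23;9;11m[48;2;20;8;8m🬂[38;2;23;9;11m[48;2;20;8;8m🬂[38;2;23;9;11m[48;2;20;8;8m🬂[38;2;23;9;11m[48;2;20;8;8m🬂[38;2;23;9;11m[48;2;20;8;8m🬂[38;2;23;9;11m[48;2;20;8;8m🬂[38;2;23;9;11m[48;2;20;8;8m🬂[38;2;23;9;11m[48;2;20;8;8m🬂[38;2;23;9;11m[48;2;20;8;8m🬂[0m
</frame>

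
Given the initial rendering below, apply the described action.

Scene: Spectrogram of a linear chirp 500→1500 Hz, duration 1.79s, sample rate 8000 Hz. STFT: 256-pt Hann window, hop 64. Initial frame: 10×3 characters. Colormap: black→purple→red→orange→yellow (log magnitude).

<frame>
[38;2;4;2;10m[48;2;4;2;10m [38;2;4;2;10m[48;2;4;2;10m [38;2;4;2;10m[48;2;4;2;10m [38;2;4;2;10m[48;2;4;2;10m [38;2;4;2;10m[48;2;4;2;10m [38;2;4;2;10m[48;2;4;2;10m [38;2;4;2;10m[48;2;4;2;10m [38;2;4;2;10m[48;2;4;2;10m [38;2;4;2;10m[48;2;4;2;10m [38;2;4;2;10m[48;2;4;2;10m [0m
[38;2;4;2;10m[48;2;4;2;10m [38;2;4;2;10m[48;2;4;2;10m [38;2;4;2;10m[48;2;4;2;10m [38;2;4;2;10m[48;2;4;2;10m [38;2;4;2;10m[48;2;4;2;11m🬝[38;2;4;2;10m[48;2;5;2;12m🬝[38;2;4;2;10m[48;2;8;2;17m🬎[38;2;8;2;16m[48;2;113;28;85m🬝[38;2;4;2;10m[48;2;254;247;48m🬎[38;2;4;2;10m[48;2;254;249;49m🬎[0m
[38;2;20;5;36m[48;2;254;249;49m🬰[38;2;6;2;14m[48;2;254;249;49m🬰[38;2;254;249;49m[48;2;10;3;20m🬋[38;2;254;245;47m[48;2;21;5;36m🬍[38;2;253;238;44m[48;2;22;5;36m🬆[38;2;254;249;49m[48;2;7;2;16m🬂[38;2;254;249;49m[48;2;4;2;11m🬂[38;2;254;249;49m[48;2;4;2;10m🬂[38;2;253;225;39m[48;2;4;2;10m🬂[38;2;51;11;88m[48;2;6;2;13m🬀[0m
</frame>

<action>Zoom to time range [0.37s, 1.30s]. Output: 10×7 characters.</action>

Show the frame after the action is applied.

<frame>
[38;2;4;2;10m[48;2;4;2;10m [38;2;4;2;10m[48;2;4;2;10m [38;2;4;2;10m[48;2;4;2;10m [38;2;4;2;10m[48;2;4;2;10m [38;2;4;2;10m[48;2;4;2;10m [38;2;4;2;10m[48;2;4;2;10m [38;2;4;2;10m[48;2;4;2;10m [38;2;4;2;10m[48;2;4;2;10m [38;2;4;2;10m[48;2;4;2;10m [38;2;4;2;10m[48;2;4;2;10m [0m
[38;2;4;2;10m[48;2;4;2;10m [38;2;4;2;10m[48;2;4;2;10m [38;2;4;2;10m[48;2;4;2;10m [38;2;4;2;10m[48;2;4;2;10m [38;2;4;2;10m[48;2;4;2;10m [38;2;4;2;10m[48;2;4;2;10m [38;2;4;2;10m[48;2;4;2;10m [38;2;4;2;10m[48;2;4;2;10m [38;2;4;2;10m[48;2;4;2;10m [38;2;4;2;10m[48;2;4;2;10m [0m
[38;2;4;2;10m[48;2;4;2;10m [38;2;4;2;10m[48;2;4;2;10m [38;2;4;2;10m[48;2;4;2;10m [38;2;4;2;10m[48;2;4;2;10m [38;2;4;2;10m[48;2;4;2;10m [38;2;4;2;10m[48;2;4;2;10m [38;2;4;2;10m[48;2;4;2;10m [38;2;4;2;10m[48;2;4;2;10m [38;2;4;2;10m[48;2;4;2;10m [38;2;4;2;10m[48;2;4;2;10m [0m
[38;2;4;2;10m[48;2;4;2;10m [38;2;4;2;10m[48;2;4;2;10m [38;2;4;2;10m[48;2;4;2;10m [38;2;4;2;10m[48;2;4;2;10m [38;2;4;2;10m[48;2;4;2;10m [38;2;4;2;10m[48;2;4;2;10m [38;2;4;2;10m[48;2;4;2;10m [38;2;4;2;10m[48;2;4;2;10m [38;2;4;2;10m[48;2;4;2;10m [38;2;4;2;10m[48;2;4;2;10m [0m
[38;2;4;2;10m[48;2;4;2;10m [38;2;4;2;10m[48;2;4;2;11m🬝[38;2;4;2;10m[48;2;5;2;11m🬝[38;2;4;2;10m[48;2;5;2;12m🬎[38;2;4;2;10m[48;2;6;2;14m🬎[38;2;4;2;10m[48;2;10;3;21m🬎[38;2;6;2;13m[48;2;24;6;44m🬝[38;2;15;4;26m[48;2;218;89;53m🬝[38;2;5;2;12m[48;2;253;236;44m🬎[38;2;7;2;16m[48;2;254;249;49m🬎[0m
[38;2;6;2;13m[48;2;244;201;48m🬂[38;2;8;2;17m[48;2;253;223;38m🬂[38;2;29;7;50m[48;2;254;249;49m🬰[38;2;254;249;49m[48;2;34;8;56m🬋[38;2;253;229;41m[48;2;8;2;17m🬎[38;2;241;189;50m[48;2;6;2;13m🬎[38;2;254;249;49m[48;2;21;5;38m🬂[38;2;254;249;49m[48;2;7;2;16m🬂[38;2;254;242;46m[48;2;5;2;13m🬂[38;2;250;156;11m[48;2;15;4;26m🬀[0m
[38;2;9;3;18m[48;2;4;2;10m🬂[38;2;6;2;14m[48;2;4;2;10m🬂[38;2;5;2;11m[48;2;4;2;10m🬂[38;2;4;2;11m[48;2;4;2;10m🬂[38;2;4;2;11m[48;2;4;2;10m🬀[38;2;4;2;10m[48;2;4;2;10m [38;2;4;2;10m[48;2;4;2;10m [38;2;4;2;10m[48;2;4;2;10m [38;2;4;2;10m[48;2;4;2;10m [38;2;4;2;10m[48;2;4;2;10m [0m
</frame>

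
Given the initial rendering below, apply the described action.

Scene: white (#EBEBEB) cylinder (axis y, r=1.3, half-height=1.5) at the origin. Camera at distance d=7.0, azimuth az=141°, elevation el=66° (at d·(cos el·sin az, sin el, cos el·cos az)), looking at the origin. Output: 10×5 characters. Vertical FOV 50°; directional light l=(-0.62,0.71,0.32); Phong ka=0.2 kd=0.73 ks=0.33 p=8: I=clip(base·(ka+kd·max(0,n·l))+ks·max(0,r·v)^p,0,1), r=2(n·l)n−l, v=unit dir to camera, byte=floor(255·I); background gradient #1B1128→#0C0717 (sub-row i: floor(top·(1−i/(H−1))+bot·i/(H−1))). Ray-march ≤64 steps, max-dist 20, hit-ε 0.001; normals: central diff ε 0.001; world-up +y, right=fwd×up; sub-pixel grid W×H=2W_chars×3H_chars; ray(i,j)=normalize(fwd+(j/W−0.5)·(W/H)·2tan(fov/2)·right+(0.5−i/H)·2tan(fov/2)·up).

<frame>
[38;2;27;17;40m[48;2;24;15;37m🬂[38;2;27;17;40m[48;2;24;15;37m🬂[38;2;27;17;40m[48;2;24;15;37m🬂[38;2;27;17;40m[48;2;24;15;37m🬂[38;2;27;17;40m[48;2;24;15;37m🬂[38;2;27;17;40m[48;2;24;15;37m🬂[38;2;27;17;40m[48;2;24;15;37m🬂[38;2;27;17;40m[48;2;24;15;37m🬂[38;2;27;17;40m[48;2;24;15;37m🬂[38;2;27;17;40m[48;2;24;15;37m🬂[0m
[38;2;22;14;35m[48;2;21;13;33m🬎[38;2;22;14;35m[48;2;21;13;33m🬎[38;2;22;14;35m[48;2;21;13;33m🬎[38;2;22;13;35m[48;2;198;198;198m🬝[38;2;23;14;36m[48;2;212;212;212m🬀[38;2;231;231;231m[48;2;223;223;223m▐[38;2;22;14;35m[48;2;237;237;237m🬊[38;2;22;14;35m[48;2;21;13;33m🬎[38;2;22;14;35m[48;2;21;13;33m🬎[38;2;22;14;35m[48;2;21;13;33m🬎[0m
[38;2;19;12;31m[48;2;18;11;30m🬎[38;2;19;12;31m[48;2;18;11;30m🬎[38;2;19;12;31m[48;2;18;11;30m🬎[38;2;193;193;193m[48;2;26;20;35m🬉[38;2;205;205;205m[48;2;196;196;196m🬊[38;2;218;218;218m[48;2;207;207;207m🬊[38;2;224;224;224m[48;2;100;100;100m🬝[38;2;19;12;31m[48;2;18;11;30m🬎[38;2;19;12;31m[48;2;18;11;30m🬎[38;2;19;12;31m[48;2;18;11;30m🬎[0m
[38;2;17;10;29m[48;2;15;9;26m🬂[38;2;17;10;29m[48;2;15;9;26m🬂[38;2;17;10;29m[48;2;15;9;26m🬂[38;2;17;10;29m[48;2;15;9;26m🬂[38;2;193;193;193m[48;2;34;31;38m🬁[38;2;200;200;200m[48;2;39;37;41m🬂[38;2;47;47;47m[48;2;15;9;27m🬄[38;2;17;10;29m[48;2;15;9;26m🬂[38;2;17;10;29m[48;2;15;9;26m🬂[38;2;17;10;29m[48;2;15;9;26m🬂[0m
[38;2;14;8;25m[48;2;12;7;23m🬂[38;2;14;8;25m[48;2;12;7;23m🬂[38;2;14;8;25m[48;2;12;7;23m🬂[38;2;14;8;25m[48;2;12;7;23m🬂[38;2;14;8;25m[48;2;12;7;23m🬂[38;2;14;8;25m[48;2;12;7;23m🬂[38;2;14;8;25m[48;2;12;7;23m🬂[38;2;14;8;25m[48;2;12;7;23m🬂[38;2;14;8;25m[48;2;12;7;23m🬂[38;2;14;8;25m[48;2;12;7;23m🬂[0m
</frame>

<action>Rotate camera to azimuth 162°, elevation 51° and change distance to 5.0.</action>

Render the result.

<frame>
[38;2;27;17;40m[48;2;24;15;37m🬂[38;2;27;17;40m[48;2;24;15;37m🬂[38;2;27;17;40m[48;2;24;15;37m🬂[38;2;26;16;39m[48;2;172;172;172m🬎[38;2;27;17;40m[48;2;176;176;176m🬂[38;2;27;17;40m[48;2;182;182;182m🬂[38;2;26;16;39m[48;2;191;191;191m🬊[38;2;201;201;201m[48;2;25;16;38m🬏[38;2;27;17;40m[48;2;24;15;37m🬂[38;2;27;17;40m[48;2;24;15;37m🬂[0m
[38;2;22;14;35m[48;2;21;13;33m🬎[38;2;22;14;35m[48;2;21;13;33m🬎[38;2;171;171;171m[48;2;22;13;34m▐[38;2;173;173;173m[48;2;175;175;175m🬕[38;2;178;178;178m[48;2;183;183;183m🬕[38;2;188;188;188m[48;2;195;195;195m🬕[38;2;198;198;198m[48;2;207;207;207m🬆[38;2;210;210;210m[48;2;220;220;220m🬆[38;2;22;14;35m[48;2;21;13;33m🬎[38;2;22;14;35m[48;2;21;13;33m🬎[0m
[38;2;19;12;31m[48;2;18;11;30m🬎[38;2;19;12;31m[48;2;18;11;30m🬎[38;2;47;47;47m[48;2;18;11;30m🬁[38;2;176;176;176m[48;2;47;47;47m🬊[38;2;184;184;184m[48;2;47;47;47m🬎[38;2;196;196;196m[48;2;47;47;47m🬎[38;2;212;212;212m[48;2;47;47;47m🬎[38;2;223;223;223m[48;2;39;36;44m🬀[38;2;19;12;31m[48;2;18;11;30m🬎[38;2;19;12;31m[48;2;18;11;30m🬎[0m
[38;2;17;10;29m[48;2;15;9;26m🬂[38;2;17;10;29m[48;2;15;9;26m🬂[38;2;17;10;29m[48;2;15;9;26m🬂[38;2;47;47;47m[48;2;15;9;26m🬨[38;2;47;47;47m[48;2;47;47;47m [38;2;47;47;47m[48;2;47;47;47m [38;2;47;47;47m[48;2;47;47;47m [38;2;70;70;70m[48;2;15;9;27m🬀[38;2;17;10;29m[48;2;15;9;26m🬂[38;2;17;10;29m[48;2;15;9;26m🬂[0m
[38;2;14;8;25m[48;2;12;7;23m🬂[38;2;14;8;25m[48;2;12;7;23m🬂[38;2;14;8;25m[48;2;12;7;23m🬂[38;2;14;8;25m[48;2;12;7;23m🬂[38;2;47;47;47m[48;2;12;7;23m🬊[38;2;47;47;47m[48;2;12;7;23m🬎[38;2;47;47;47m[48;2;12;7;23m🬀[38;2;14;8;25m[48;2;12;7;23m🬂[38;2;14;8;25m[48;2;12;7;23m🬂[38;2;14;8;25m[48;2;12;7;23m🬂[0m
</frame>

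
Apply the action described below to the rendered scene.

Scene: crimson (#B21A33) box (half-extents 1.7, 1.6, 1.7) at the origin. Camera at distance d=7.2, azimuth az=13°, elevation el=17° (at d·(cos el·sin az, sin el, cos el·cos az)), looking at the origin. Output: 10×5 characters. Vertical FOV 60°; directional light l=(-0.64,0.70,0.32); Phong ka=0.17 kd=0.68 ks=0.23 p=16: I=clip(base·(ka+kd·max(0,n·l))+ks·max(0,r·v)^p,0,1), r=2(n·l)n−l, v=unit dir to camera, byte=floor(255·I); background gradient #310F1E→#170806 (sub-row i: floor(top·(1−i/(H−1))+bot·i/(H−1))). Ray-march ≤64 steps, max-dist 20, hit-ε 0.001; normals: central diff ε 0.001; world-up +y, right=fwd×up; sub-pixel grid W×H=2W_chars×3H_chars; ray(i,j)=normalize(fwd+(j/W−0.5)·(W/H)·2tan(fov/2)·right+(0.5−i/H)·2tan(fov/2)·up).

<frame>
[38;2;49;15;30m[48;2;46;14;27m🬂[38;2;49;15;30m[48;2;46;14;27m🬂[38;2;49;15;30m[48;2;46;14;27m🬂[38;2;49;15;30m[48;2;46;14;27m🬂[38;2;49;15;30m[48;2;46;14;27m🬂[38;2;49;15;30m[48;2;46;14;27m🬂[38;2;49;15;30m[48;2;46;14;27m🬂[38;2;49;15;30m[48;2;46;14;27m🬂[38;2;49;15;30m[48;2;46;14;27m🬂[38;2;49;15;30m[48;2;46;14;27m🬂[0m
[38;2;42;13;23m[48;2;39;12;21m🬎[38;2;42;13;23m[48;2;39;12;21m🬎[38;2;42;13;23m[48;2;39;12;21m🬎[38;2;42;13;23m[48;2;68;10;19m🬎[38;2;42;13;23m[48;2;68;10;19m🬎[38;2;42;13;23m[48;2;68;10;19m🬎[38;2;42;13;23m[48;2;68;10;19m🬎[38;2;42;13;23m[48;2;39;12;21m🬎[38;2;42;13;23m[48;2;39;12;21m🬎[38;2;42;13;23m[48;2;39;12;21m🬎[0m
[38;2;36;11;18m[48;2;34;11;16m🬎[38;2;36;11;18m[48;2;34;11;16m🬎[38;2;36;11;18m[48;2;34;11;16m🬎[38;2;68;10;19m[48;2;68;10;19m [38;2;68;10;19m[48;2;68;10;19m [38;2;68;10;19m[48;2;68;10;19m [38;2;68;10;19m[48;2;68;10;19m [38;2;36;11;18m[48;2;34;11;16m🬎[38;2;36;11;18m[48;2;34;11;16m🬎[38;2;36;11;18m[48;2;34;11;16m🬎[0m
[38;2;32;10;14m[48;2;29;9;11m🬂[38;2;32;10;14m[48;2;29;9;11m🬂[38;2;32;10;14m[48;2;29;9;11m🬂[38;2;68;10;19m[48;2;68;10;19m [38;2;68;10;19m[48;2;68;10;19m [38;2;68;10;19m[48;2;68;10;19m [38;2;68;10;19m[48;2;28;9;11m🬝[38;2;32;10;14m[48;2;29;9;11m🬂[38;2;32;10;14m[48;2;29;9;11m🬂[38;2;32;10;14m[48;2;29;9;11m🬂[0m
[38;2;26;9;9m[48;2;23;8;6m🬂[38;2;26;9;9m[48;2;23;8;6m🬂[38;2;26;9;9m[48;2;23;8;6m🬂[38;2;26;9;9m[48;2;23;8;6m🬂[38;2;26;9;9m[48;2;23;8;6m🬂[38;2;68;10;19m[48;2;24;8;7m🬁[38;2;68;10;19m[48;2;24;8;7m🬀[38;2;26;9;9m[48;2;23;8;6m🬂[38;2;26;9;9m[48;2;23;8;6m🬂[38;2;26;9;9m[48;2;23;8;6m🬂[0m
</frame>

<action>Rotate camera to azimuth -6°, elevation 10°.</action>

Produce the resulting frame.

<frame>
[38;2;49;15;30m[48;2;46;14;27m🬂[38;2;49;15;30m[48;2;46;14;27m🬂[38;2;49;15;30m[48;2;46;14;27m🬂[38;2;49;15;30m[48;2;46;14;27m🬂[38;2;49;15;30m[48;2;46;14;27m🬂[38;2;49;15;30m[48;2;46;14;27m🬂[38;2;49;15;30m[48;2;46;14;27m🬂[38;2;49;15;30m[48;2;46;14;27m🬂[38;2;49;15;30m[48;2;46;14;27m🬂[38;2;49;15;30m[48;2;46;14;27m🬂[0m
[38;2;42;13;23m[48;2;39;12;21m🬎[38;2;42;13;23m[48;2;39;12;21m🬎[38;2;42;13;23m[48;2;39;12;21m🬎[38;2;41;12;23m[48;2;68;10;19m🬝[38;2;42;13;23m[48;2;68;10;19m🬎[38;2;42;13;23m[48;2;68;10;19m🬎[38;2;42;13;23m[48;2;68;10;19m🬎[38;2;68;10;19m[48;2;41;12;23m🬏[38;2;42;13;23m[48;2;39;12;21m🬎[38;2;42;13;23m[48;2;39;12;21m🬎[0m
[38;2;36;11;18m[48;2;34;11;16m🬎[38;2;36;11;18m[48;2;34;11;16m🬎[38;2;36;11;18m[48;2;34;11;16m🬎[38;2;68;10;19m[48;2;35;11;17m▐[38;2;68;10;19m[48;2;68;10;19m [38;2;68;10;19m[48;2;68;10;19m [38;2;68;10;19m[48;2;68;10;19m [38;2;68;10;19m[48;2;35;11;17m▌[38;2;36;11;18m[48;2;34;11;16m🬎[38;2;36;11;18m[48;2;34;11;16m🬎[0m
[38;2;32;10;14m[48;2;29;9;11m🬂[38;2;32;10;14m[48;2;29;9;11m🬂[38;2;32;10;14m[48;2;29;9;11m🬂[38;2;68;10;19m[48;2;30;9;12m▐[38;2;68;10;19m[48;2;68;10;19m [38;2;68;10;19m[48;2;68;10;19m [38;2;68;10;19m[48;2;68;10;19m [38;2;68;10;19m[48;2;30;9;12m▌[38;2;32;10;14m[48;2;29;9;11m🬂[38;2;32;10;14m[48;2;29;9;11m🬂[0m
[38;2;26;9;9m[48;2;23;8;6m🬂[38;2;26;9;9m[48;2;23;8;6m🬂[38;2;26;9;9m[48;2;23;8;6m🬂[38;2;26;9;9m[48;2;23;8;6m🬂[38;2;26;9;9m[48;2;23;8;6m🬂[38;2;26;9;9m[48;2;23;8;6m🬂[38;2;26;9;9m[48;2;23;8;6m🬂[38;2;26;9;9m[48;2;23;8;6m🬂[38;2;26;9;9m[48;2;23;8;6m🬂[38;2;26;9;9m[48;2;23;8;6m🬂[0m
</frame>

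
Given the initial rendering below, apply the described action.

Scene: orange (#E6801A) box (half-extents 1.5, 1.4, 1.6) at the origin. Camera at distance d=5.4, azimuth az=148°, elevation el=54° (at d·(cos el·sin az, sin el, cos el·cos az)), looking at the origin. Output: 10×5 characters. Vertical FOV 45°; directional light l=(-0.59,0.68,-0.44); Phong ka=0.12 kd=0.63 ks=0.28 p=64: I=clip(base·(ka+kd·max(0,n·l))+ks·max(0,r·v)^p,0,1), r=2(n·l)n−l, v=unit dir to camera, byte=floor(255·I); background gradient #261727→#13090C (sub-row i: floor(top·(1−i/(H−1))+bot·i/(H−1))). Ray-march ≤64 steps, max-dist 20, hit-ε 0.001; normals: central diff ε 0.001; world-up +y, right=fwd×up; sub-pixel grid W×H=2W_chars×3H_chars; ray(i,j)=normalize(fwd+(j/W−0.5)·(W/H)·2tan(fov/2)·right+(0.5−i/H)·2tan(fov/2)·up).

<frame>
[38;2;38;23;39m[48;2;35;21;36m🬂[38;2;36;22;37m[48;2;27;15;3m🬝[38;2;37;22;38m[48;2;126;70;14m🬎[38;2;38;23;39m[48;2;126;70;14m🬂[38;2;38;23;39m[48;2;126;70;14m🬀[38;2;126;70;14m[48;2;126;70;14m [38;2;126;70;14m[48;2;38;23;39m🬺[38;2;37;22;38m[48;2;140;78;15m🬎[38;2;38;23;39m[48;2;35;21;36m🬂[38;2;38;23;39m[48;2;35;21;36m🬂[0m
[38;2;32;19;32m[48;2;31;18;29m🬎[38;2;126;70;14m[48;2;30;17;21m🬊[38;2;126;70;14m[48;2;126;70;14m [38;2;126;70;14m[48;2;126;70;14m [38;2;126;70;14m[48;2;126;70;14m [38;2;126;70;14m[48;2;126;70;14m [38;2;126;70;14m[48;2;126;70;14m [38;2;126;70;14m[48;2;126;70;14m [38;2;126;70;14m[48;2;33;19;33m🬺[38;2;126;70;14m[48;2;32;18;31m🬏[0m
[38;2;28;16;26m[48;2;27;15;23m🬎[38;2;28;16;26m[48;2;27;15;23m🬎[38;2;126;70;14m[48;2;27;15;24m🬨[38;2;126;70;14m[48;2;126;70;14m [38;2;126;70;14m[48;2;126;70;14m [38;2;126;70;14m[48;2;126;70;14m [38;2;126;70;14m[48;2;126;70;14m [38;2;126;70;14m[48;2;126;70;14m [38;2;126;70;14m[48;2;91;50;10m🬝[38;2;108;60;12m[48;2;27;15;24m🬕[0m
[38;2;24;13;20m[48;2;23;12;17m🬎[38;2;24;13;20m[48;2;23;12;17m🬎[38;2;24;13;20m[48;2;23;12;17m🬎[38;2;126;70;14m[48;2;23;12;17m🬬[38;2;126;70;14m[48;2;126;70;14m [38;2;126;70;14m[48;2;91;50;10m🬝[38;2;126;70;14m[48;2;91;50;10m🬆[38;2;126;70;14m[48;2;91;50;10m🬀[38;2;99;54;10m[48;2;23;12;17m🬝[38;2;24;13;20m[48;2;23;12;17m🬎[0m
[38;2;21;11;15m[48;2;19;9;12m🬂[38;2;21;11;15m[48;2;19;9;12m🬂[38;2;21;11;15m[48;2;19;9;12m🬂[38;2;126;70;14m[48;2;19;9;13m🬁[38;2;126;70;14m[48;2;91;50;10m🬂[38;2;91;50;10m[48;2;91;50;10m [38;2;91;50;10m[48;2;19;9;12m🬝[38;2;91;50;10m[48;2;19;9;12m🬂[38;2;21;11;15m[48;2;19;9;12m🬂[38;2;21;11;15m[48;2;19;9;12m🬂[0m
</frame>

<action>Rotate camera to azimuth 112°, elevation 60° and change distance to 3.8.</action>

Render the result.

<frame>
[38;2;38;23;39m[48;2;126;70;14m🬀[38;2;126;70;14m[48;2;126;70;14m [38;2;126;70;14m[48;2;126;70;14m [38;2;126;70;14m[48;2;126;70;14m [38;2;126;70;14m[48;2;126;70;14m [38;2;126;70;14m[48;2;126;70;14m [38;2;126;70;14m[48;2;126;70;14m [38;2;126;70;14m[48;2;126;70;14m [38;2;126;70;14m[48;2;126;70;14m [38;2;126;70;14m[48;2;127;71;15m🬝[0m
[38;2;126;70;14m[48;2;126;70;14m [38;2;126;70;14m[48;2;126;70;14m [38;2;126;70;14m[48;2;126;70;14m [38;2;126;70;14m[48;2;126;70;14m [38;2;126;70;14m[48;2;126;70;14m [38;2;126;70;14m[48;2;126;70;14m [38;2;126;70;14m[48;2;126;70;14m [38;2;126;70;14m[48;2;126;70;14m [38;2;126;70;14m[48;2;128;72;16m🬝[38;2;129;73;17m[48;2;134;78;22m🬕[0m
[38;2;126;70;14m[48;2;126;70;14m [38;2;126;70;14m[48;2;126;70;14m [38;2;126;70;14m[48;2;126;70;14m [38;2;126;70;14m[48;2;126;70;14m [38;2;126;70;14m[48;2;126;70;14m [38;2;126;70;14m[48;2;126;70;14m [38;2;126;70;14m[48;2;126;70;14m [38;2;126;70;14m[48;2;126;70;14m [38;2;127;71;15m[48;2;128;73;17m▌[38;2;133;77;21m[48;2;142;86;30m▌[0m
[38;2;126;70;14m[48;2;27;15;3m🬎[38;2;126;70;14m[48;2;126;70;14m [38;2;126;70;14m[48;2;126;70;14m [38;2;126;70;14m[48;2;126;70;14m [38;2;126;70;14m[48;2;126;70;14m [38;2;126;70;14m[48;2;126;70;14m [38;2;126;70;14m[48;2;126;70;14m [38;2;126;70;14m[48;2;126;70;14m [38;2;128;72;16m[48;2;126;70;14m🬉[38;2;139;83;27m[48;2;131;75;19m🬉[0m
[38;2;21;11;15m[48;2;19;9;12m🬂[38;2;27;15;3m[48;2;19;9;12m🬂[38;2;126;70;14m[48;2;23;12;7m🬂[38;2;126;70;14m[48;2;27;15;3m🬊[38;2;126;70;14m[48;2;27;15;3m🬬[38;2;126;70;14m[48;2;126;70;14m [38;2;126;70;14m[48;2;126;70;14m [38;2;126;70;14m[48;2;126;70;14m [38;2;126;70;14m[48;2;126;70;15m🬺[38;2;128;72;16m[48;2;126;70;14m🬊[0m
</frame>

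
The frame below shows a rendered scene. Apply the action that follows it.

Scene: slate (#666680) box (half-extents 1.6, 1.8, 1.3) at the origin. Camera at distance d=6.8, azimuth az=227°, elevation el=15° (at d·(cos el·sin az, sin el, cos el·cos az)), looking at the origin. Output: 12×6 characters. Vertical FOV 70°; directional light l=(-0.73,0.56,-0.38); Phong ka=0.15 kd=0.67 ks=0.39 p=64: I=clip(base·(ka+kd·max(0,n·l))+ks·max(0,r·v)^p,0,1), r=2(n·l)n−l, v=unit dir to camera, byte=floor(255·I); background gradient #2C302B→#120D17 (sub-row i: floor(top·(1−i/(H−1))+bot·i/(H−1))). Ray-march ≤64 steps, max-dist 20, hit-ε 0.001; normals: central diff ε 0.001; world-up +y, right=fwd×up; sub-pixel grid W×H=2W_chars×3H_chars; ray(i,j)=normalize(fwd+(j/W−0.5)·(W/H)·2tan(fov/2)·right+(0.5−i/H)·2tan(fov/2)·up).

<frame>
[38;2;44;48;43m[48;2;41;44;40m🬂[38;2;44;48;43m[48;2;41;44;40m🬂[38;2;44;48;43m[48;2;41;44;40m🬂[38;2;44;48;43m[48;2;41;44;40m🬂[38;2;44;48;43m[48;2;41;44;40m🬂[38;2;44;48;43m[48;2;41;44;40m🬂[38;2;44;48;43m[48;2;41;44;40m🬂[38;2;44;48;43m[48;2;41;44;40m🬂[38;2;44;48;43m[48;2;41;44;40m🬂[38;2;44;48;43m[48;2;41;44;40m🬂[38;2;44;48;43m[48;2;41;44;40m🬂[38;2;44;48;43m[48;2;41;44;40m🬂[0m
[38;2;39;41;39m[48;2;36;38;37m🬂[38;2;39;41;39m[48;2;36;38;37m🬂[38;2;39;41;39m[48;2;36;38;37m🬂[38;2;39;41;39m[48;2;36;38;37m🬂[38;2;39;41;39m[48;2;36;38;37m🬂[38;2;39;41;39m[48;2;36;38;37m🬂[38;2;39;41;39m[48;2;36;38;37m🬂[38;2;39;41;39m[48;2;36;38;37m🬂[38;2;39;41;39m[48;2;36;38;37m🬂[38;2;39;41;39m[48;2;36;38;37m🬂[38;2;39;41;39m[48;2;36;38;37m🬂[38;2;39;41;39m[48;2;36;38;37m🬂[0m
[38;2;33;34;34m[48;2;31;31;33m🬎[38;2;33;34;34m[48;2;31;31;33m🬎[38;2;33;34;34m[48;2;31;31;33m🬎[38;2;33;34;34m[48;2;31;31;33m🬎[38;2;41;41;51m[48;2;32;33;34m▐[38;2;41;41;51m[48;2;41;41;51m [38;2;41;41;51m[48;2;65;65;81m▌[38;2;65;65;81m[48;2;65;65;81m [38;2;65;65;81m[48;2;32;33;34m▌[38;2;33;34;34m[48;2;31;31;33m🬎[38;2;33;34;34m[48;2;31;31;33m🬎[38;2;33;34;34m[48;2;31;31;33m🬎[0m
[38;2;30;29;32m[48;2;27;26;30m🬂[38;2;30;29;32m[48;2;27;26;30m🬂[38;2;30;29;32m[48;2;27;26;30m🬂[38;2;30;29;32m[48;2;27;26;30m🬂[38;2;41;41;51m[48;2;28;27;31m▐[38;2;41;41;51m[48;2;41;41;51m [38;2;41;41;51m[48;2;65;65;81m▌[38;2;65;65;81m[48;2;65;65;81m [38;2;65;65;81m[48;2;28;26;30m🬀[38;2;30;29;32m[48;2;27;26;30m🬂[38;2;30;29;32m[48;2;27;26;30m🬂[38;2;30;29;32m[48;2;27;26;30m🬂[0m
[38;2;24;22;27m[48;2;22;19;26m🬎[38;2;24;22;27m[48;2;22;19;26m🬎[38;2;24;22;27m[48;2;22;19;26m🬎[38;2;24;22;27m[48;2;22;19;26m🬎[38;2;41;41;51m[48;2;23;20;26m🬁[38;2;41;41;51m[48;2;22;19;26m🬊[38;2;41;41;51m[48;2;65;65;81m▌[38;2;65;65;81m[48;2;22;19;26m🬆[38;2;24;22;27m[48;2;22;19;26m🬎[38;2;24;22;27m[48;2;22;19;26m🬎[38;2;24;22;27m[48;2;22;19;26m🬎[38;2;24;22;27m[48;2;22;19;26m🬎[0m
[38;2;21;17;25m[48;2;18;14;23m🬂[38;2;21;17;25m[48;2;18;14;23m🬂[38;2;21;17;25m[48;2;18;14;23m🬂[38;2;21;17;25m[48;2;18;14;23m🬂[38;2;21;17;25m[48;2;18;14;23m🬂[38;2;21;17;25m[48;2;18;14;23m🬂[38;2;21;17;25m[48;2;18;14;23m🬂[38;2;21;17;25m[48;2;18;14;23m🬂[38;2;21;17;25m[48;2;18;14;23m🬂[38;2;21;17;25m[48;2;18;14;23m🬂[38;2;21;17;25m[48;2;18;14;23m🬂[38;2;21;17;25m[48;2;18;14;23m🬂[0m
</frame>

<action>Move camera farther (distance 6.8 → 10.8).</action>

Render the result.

<frame>
[38;2;44;48;43m[48;2;41;44;40m🬂[38;2;44;48;43m[48;2;41;44;40m🬂[38;2;44;48;43m[48;2;41;44;40m🬂[38;2;44;48;43m[48;2;41;44;40m🬂[38;2;44;48;43m[48;2;41;44;40m🬂[38;2;44;48;43m[48;2;41;44;40m🬂[38;2;44;48;43m[48;2;41;44;40m🬂[38;2;44;48;43m[48;2;41;44;40m🬂[38;2;44;48;43m[48;2;41;44;40m🬂[38;2;44;48;43m[48;2;41;44;40m🬂[38;2;44;48;43m[48;2;41;44;40m🬂[38;2;44;48;43m[48;2;41;44;40m🬂[0m
[38;2;39;41;39m[48;2;36;38;37m🬂[38;2;39;41;39m[48;2;36;38;37m🬂[38;2;39;41;39m[48;2;36;38;37m🬂[38;2;39;41;39m[48;2;36;38;37m🬂[38;2;39;41;39m[48;2;36;38;37m🬂[38;2;39;41;39m[48;2;36;38;37m🬂[38;2;39;41;39m[48;2;36;38;37m🬂[38;2;39;41;39m[48;2;36;38;37m🬂[38;2;39;41;39m[48;2;36;38;37m🬂[38;2;39;41;39m[48;2;36;38;37m🬂[38;2;39;41;39m[48;2;36;38;37m🬂[38;2;39;41;39m[48;2;36;38;37m🬂[0m
[38;2;33;34;34m[48;2;31;31;33m🬎[38;2;33;34;34m[48;2;31;31;33m🬎[38;2;33;34;34m[48;2;31;31;33m🬎[38;2;33;34;34m[48;2;31;31;33m🬎[38;2;33;34;34m[48;2;31;31;33m🬎[38;2;34;35;35m[48;2;41;41;51m🬂[38;2;36;37;40m[48;2;57;57;71m🬒[38;2;65;65;81m[48;2;33;33;34m🬓[38;2;33;34;34m[48;2;31;31;33m🬎[38;2;33;34;34m[48;2;31;31;33m🬎[38;2;33;34;34m[48;2;31;31;33m🬎[38;2;33;34;34m[48;2;31;31;33m🬎[0m
[38;2;30;29;32m[48;2;27;26;30m🬂[38;2;30;29;32m[48;2;27;26;30m🬂[38;2;30;29;32m[48;2;27;26;30m🬂[38;2;30;29;32m[48;2;27;26;30m🬂[38;2;30;29;32m[48;2;27;26;30m🬂[38;2;41;41;51m[48;2;27;25;30m🬬[38;2;41;41;51m[48;2;65;65;81m▌[38;2;65;65;81m[48;2;28;27;31m▌[38;2;30;29;32m[48;2;27;26;30m🬂[38;2;30;29;32m[48;2;27;26;30m🬂[38;2;30;29;32m[48;2;27;26;30m🬂[38;2;30;29;32m[48;2;27;26;30m🬂[0m
[38;2;24;22;27m[48;2;22;19;26m🬎[38;2;24;22;27m[48;2;22;19;26m🬎[38;2;24;22;27m[48;2;22;19;26m🬎[38;2;24;22;27m[48;2;22;19;26m🬎[38;2;24;22;27m[48;2;22;19;26m🬎[38;2;24;22;27m[48;2;22;19;26m🬎[38;2;41;41;51m[48;2;23;20;26m🬀[38;2;24;22;27m[48;2;22;19;26m🬎[38;2;24;22;27m[48;2;22;19;26m🬎[38;2;24;22;27m[48;2;22;19;26m🬎[38;2;24;22;27m[48;2;22;19;26m🬎[38;2;24;22;27m[48;2;22;19;26m🬎[0m
[38;2;21;17;25m[48;2;18;14;23m🬂[38;2;21;17;25m[48;2;18;14;23m🬂[38;2;21;17;25m[48;2;18;14;23m🬂[38;2;21;17;25m[48;2;18;14;23m🬂[38;2;21;17;25m[48;2;18;14;23m🬂[38;2;21;17;25m[48;2;18;14;23m🬂[38;2;21;17;25m[48;2;18;14;23m🬂[38;2;21;17;25m[48;2;18;14;23m🬂[38;2;21;17;25m[48;2;18;14;23m🬂[38;2;21;17;25m[48;2;18;14;23m🬂[38;2;21;17;25m[48;2;18;14;23m🬂[38;2;21;17;25m[48;2;18;14;23m🬂[0m
</frame>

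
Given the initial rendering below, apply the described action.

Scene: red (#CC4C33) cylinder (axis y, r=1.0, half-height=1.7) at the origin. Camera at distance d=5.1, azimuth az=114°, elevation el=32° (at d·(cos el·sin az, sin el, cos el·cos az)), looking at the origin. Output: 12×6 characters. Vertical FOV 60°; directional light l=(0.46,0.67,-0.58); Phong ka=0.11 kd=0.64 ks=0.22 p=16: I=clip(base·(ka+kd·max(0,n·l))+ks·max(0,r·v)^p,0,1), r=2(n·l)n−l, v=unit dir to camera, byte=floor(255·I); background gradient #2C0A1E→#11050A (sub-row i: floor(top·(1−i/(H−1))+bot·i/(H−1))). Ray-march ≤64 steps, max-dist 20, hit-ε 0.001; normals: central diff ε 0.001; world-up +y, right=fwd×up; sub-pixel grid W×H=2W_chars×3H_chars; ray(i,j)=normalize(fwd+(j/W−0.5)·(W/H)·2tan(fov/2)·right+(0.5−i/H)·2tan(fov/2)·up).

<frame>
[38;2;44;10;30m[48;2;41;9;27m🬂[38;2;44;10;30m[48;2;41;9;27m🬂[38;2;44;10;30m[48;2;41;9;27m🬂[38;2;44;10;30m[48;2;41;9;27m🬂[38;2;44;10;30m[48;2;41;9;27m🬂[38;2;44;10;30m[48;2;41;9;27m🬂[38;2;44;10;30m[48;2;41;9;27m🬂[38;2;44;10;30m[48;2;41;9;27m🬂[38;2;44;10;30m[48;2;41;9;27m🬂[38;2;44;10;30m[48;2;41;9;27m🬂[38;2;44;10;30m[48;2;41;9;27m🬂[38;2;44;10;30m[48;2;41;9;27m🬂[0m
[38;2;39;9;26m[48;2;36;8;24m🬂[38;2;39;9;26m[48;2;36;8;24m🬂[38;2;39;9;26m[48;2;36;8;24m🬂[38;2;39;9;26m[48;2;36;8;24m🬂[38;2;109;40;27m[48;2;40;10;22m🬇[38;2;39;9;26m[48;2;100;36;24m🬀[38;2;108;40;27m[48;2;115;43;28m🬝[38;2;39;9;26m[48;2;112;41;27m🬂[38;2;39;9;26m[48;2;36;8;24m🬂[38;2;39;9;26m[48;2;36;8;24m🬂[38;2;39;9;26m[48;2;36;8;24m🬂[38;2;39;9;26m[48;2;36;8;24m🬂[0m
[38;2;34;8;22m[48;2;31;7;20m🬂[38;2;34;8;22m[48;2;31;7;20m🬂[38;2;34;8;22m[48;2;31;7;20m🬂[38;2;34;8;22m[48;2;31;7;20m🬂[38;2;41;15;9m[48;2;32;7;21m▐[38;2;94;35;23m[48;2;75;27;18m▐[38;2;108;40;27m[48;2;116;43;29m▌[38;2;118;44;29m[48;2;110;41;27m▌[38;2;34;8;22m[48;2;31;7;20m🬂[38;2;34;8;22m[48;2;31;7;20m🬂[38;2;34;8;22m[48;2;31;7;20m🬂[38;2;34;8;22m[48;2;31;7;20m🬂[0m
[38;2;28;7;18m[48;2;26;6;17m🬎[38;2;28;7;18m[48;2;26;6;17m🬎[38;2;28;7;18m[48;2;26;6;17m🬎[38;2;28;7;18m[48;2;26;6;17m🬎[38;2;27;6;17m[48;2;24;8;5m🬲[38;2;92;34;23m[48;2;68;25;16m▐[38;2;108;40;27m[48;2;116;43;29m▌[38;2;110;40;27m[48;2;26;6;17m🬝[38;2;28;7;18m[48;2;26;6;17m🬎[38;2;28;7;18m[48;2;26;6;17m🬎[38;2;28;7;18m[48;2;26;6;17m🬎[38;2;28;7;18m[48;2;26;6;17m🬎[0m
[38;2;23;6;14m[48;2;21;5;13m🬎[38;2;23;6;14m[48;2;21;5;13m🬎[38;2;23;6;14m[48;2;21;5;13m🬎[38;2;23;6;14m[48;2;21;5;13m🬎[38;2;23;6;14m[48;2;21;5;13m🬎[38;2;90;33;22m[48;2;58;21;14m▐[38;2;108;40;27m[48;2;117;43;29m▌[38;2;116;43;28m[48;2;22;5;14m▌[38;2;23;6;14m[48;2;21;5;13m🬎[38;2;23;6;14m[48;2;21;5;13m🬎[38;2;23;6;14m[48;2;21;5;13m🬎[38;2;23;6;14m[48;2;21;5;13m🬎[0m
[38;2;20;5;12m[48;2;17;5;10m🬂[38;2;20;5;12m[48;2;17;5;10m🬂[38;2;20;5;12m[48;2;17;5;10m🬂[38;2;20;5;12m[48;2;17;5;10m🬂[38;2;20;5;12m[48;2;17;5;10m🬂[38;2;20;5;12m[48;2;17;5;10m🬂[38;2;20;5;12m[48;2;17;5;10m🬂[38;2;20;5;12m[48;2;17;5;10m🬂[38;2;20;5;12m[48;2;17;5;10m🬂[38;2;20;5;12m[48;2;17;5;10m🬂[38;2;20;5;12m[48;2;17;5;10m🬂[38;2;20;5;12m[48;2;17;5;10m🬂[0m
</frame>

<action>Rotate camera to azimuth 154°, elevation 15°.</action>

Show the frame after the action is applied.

<frame>
[38;2;44;10;30m[48;2;41;9;27m🬂[38;2;44;10;30m[48;2;41;9;27m🬂[38;2;44;10;30m[48;2;41;9;27m🬂[38;2;44;10;30m[48;2;41;9;27m🬂[38;2;44;10;30m[48;2;41;9;27m🬂[38;2;44;10;30m[48;2;41;9;27m🬂[38;2;44;10;30m[48;2;41;9;27m🬂[38;2;44;10;30m[48;2;41;9;27m🬂[38;2;44;10;30m[48;2;41;9;27m🬂[38;2;44;10;30m[48;2;41;9;27m🬂[38;2;44;10;30m[48;2;41;9;27m🬂[38;2;44;10;30m[48;2;41;9;27m🬂[0m
[38;2;39;9;26m[48;2;36;8;24m🬂[38;2;39;9;26m[48;2;36;8;24m🬂[38;2;39;9;26m[48;2;36;8;24m🬂[38;2;39;9;26m[48;2;36;8;24m🬂[38;2;95;35;23m[48;2;37;8;25m🬦[38;2;39;9;26m[48;2;116;43;28m🬂[38;2;39;9;26m[48;2;112;41;28m🬂[38;2;50;15;20m[48;2;93;34;23m🬨[38;2;39;9;26m[48;2;36;8;24m🬂[38;2;39;9;26m[48;2;36;8;24m🬂[38;2;39;9;26m[48;2;36;8;24m🬂[38;2;39;9;26m[48;2;36;8;24m🬂[0m
[38;2;34;8;22m[48;2;31;7;20m🬂[38;2;34;8;22m[48;2;31;7;20m🬂[38;2;34;8;22m[48;2;31;7;20m🬂[38;2;34;8;22m[48;2;31;7;20m🬂[38;2;89;33;22m[48;2;32;7;21m▐[38;2;118;44;29m[48;2;113;42;28m▐[38;2;116;43;29m[48;2;108;40;27m▌[38;2;91;33;22m[48;2;54;20;13m▌[38;2;34;8;22m[48;2;31;7;20m🬂[38;2;34;8;22m[48;2;31;7;20m🬂[38;2;34;8;22m[48;2;31;7;20m🬂[38;2;34;8;22m[48;2;31;7;20m🬂[0m
[38;2;28;7;18m[48;2;26;6;17m🬎[38;2;28;7;18m[48;2;26;6;17m🬎[38;2;28;7;18m[48;2;26;6;17m🬎[38;2;28;7;18m[48;2;26;6;17m🬎[38;2;77;28;18m[48;2;27;6;18m▐[38;2;118;44;29m[48;2;112;41;28m▐[38;2;116;43;29m[48;2;107;40;26m▌[38;2;89;33;22m[48;2;39;14;9m▌[38;2;28;7;18m[48;2;26;6;17m🬎[38;2;28;7;18m[48;2;26;6;17m🬎[38;2;28;7;18m[48;2;26;6;17m🬎[38;2;28;7;18m[48;2;26;6;17m🬎[0m
[38;2;23;6;14m[48;2;21;5;13m🬎[38;2;23;6;14m[48;2;21;5;13m🬎[38;2;23;6;14m[48;2;21;5;13m🬎[38;2;23;6;14m[48;2;21;5;13m🬎[38;2;23;6;14m[48;2;21;5;13m🬎[38;2;118;44;29m[48;2;110;41;27m▐[38;2;116;43;29m[48;2;106;39;26m▌[38;2;86;31;21m[48;2;22;5;14m▌[38;2;23;6;14m[48;2;21;5;13m🬎[38;2;23;6;14m[48;2;21;5;13m🬎[38;2;23;6;14m[48;2;21;5;13m🬎[38;2;23;6;14m[48;2;21;5;13m🬎[0m
[38;2;20;5;12m[48;2;17;5;10m🬂[38;2;20;5;12m[48;2;17;5;10m🬂[38;2;20;5;12m[48;2;17;5;10m🬂[38;2;20;5;12m[48;2;17;5;10m🬂[38;2;20;5;12m[48;2;17;5;10m🬂[38;2;113;42;28m[48;2;17;5;10m🬂[38;2;111;41;27m[48;2;17;5;10m🬂[38;2;84;31;21m[48;2;18;5;10m🬀[38;2;20;5;12m[48;2;17;5;10m🬂[38;2;20;5;12m[48;2;17;5;10m🬂[38;2;20;5;12m[48;2;17;5;10m🬂[38;2;20;5;12m[48;2;17;5;10m🬂[0m
</frame>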